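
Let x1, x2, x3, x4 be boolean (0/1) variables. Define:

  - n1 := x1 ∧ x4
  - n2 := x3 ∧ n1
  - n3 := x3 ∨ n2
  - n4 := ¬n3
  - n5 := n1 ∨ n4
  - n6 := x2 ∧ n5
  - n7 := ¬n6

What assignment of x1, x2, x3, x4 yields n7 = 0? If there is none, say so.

n7 = ¬n6 must be 0, so n6 = 1.
n6 = x2 ∧ n5 must be 1, so both x2 = 1 and n5 = 1.
n5 = n1 ∨ n4 must be 1, so at least one of n1, n4 is 1.
Check with x1=0 x2=1 x3=0 x4=0:
n1 = x1 ∧ x4 = 0 ∧ 0 = 0
n2 = x3 ∧ n1 = 0 ∧ 0 = 0
n3 = x3 ∨ n2 = 0 ∨ 0 = 0
n4 = ¬n3 = ¬0 = 1
n5 = n1 ∨ n4 = 0 ∨ 1 = 1
n6 = x2 ∧ n5 = 1 ∧ 1 = 1
n7 = ¬n6 = ¬1 = 0
So n7 = 0 as required.

x1=0 x2=1 x3=0 x4=0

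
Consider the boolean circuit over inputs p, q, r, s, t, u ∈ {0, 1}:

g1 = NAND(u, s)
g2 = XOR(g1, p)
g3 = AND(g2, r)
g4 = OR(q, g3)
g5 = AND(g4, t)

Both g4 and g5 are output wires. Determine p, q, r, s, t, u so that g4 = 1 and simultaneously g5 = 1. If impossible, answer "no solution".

p=0 q=0 r=1 s=1 t=1 u=0

Check with p=0 q=0 r=1 s=1 t=1 u=0:
g1 = NAND(u, s) = NAND(0, 1) = 1
g2 = XOR(g1, p) = XOR(1, 0) = 1
g3 = AND(g2, r) = AND(1, 1) = 1
g4 = OR(q, g3) = OR(0, 1) = 1
g5 = AND(g4, t) = AND(1, 1) = 1
So g4 = 1 and g5 = 1.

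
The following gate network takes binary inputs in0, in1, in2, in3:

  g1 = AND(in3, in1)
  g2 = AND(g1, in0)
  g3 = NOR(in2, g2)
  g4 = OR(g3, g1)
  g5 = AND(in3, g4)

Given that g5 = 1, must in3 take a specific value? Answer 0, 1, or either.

g5 = AND(in3, g4) must be 1, so both in3 = 1 and g4 = 1.
g4 = OR(g3, g1) must be 1, so at least one of g3, g1 is 1.
Every assignment with g5 = 1 has in3 = 1; there are 6 such assignment(s).

1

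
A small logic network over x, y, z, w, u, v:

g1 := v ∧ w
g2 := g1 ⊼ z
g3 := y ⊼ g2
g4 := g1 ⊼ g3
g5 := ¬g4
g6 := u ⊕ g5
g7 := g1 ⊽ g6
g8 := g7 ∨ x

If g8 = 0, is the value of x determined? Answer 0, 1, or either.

g8 = g7 ∨ x must be 0, so both g7 = 0 and x = 0.
Every assignment with g8 = 0 has x = 0; there are 20 such assignment(s).

0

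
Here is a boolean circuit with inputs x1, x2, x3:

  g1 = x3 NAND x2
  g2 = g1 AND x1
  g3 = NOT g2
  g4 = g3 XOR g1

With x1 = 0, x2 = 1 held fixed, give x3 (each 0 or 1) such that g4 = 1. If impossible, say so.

g4 = g3 XOR g1 must be 1, so g3 and g1 differ.
Check with x1 = 0, x2 = 1 and x3=1:
g1 = x3 NAND x2 = 1 NAND 1 = 0
g2 = g1 AND x1 = 0 AND 0 = 0
g3 = NOT g2 = NOT 0 = 1
g4 = g3 XOR g1 = 1 XOR 0 = 1
So g4 = 1.

x3=1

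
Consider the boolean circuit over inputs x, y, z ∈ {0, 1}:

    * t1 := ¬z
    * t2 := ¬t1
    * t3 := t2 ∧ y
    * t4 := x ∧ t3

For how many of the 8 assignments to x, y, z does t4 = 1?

1

t4 = x ∧ t3 must be 1, so both x = 1 and t3 = 1.
t3 = t2 ∧ y must be 1, so both t2 = 1 and y = 1.
Satisfying assignments:
  x=1, y=1, z=1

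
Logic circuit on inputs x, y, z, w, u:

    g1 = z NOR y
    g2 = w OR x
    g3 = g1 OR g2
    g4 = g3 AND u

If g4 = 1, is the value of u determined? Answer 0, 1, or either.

1

g4 = g3 AND u must be 1, so both g3 = 1 and u = 1.
Every assignment with g4 = 1 has u = 1; there are 13 such assignment(s).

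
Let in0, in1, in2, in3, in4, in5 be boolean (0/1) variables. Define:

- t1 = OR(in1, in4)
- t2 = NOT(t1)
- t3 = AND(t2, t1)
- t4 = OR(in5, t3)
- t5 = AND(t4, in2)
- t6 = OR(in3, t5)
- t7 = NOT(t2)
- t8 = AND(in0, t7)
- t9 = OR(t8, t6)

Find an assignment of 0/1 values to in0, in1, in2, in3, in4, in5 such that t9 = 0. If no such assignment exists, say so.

in0=0 in1=0 in2=0 in3=0 in4=1 in5=0

Check with in0=0 in1=0 in2=0 in3=0 in4=1 in5=0:
t1 = OR(in1, in4) = OR(0, 1) = 1
t2 = NOT(t1) = NOT 1 = 0
t3 = AND(t2, t1) = AND(0, 1) = 0
t4 = OR(in5, t3) = OR(0, 0) = 0
t5 = AND(t4, in2) = AND(0, 0) = 0
t6 = OR(in3, t5) = OR(0, 0) = 0
t7 = NOT(t2) = NOT 0 = 1
t8 = AND(in0, t7) = AND(0, 1) = 0
t9 = OR(t8, t6) = OR(0, 0) = 0
So t9 = 0 as required.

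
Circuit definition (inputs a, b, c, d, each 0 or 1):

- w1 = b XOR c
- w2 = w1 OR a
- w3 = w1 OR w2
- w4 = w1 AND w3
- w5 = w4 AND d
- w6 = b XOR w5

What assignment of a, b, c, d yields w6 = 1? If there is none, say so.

w6 = b XOR w5 must be 1, so b and w5 differ.
Check with a=1 b=1 c=1 d=1:
w1 = b XOR c = 1 XOR 1 = 0
w2 = w1 OR a = 0 OR 1 = 1
w3 = w1 OR w2 = 0 OR 1 = 1
w4 = w1 AND w3 = 0 AND 1 = 0
w5 = w4 AND d = 0 AND 1 = 0
w6 = b XOR w5 = 1 XOR 0 = 1
So w6 = 1 as required.

a=1 b=1 c=1 d=1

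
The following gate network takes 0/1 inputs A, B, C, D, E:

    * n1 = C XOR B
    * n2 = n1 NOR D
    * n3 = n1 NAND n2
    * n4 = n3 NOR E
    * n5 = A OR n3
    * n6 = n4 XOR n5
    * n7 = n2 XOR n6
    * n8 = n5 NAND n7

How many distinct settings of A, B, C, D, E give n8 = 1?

8

n8 = n5 NAND n7 must be 1, so at least one of n5, n7 is 0.
Enumerating the 32 input combinations, 8 give n8 = 1 and 24 give n8 = 0.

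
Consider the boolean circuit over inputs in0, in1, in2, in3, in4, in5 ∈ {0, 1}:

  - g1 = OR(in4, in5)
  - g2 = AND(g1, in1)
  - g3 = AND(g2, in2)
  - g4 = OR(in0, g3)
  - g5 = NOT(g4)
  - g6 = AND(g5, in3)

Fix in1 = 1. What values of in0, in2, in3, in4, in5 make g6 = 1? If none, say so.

in0=0, in2=0, in3=1, in4=1, in5=1

Check with in1 = 1 and in0=0, in2=0, in3=1, in4=1, in5=1:
g1 = OR(in4, in5) = OR(1, 1) = 1
g2 = AND(g1, in1) = AND(1, 1) = 1
g3 = AND(g2, in2) = AND(1, 0) = 0
g4 = OR(in0, g3) = OR(0, 0) = 0
g5 = NOT(g4) = NOT 0 = 1
g6 = AND(g5, in3) = AND(1, 1) = 1
So g6 = 1.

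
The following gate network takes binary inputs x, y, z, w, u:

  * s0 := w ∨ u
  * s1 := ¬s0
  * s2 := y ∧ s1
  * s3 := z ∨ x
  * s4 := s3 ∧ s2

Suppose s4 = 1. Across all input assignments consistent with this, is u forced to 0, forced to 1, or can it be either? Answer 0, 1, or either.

s4 = s3 ∧ s2 must be 1, so both s3 = 1 and s2 = 1.
s3 = z ∨ x must be 1, so at least one of z, x is 1.
s2 = y ∧ s1 must be 1, so both y = 1 and s1 = 1.
Every assignment with s4 = 1 has u = 0; there are 3 such assignment(s).
  x=0, y=1, z=1, w=0, u=0
  x=1, y=1, z=0, w=0, u=0
  x=1, y=1, z=1, w=0, u=0

0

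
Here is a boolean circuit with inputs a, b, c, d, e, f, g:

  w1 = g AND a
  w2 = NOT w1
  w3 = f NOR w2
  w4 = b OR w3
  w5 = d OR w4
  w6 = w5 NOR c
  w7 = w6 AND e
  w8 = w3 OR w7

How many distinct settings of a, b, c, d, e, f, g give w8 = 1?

23

w8 = w3 OR w7 must be 1, so at least one of w3, w7 is 1.
Enumerating the 128 input combinations, 23 give w8 = 1 and 105 give w8 = 0.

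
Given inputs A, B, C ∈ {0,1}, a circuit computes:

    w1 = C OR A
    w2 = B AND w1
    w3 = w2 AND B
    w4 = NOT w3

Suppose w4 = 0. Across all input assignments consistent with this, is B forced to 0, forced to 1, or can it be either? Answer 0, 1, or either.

1

w4 = NOT w3 must be 0, so w3 = 1.
w3 = w2 AND B must be 1, so both w2 = 1 and B = 1.
w2 = B AND w1 must be 1, so both B = 1 and w1 = 1.
Every assignment with w4 = 0 has B = 1; there are 3 such assignment(s).
  A=0, B=1, C=1
  A=1, B=1, C=0
  A=1, B=1, C=1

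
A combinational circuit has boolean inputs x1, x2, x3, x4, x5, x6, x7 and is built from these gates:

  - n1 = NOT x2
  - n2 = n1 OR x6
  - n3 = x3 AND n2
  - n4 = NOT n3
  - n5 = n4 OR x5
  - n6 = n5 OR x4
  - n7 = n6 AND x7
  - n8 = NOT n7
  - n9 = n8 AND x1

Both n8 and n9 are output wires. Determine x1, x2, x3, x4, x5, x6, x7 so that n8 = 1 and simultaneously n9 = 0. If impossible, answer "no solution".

x1=0, x2=1, x3=0, x4=0, x5=0, x6=0, x7=0

Check with x1=0, x2=1, x3=0, x4=0, x5=0, x6=0, x7=0:
n1 = NOT x2 = NOT 1 = 0
n2 = n1 OR x6 = 0 OR 0 = 0
n3 = x3 AND n2 = 0 AND 0 = 0
n4 = NOT n3 = NOT 0 = 1
n5 = n4 OR x5 = 1 OR 0 = 1
n6 = n5 OR x4 = 1 OR 0 = 1
n7 = n6 AND x7 = 1 AND 0 = 0
n8 = NOT n7 = NOT 0 = 1
n9 = n8 AND x1 = 1 AND 0 = 0
So n8 = 1 and n9 = 0.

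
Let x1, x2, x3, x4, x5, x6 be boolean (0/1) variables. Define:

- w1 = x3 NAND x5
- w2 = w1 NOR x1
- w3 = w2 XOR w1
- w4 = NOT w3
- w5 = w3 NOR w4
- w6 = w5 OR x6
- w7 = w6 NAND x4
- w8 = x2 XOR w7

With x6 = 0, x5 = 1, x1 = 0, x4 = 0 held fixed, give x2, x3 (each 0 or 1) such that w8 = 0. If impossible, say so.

w8 = x2 XOR w7 must be 0, so x2 and w7 are equal.
Check with x6 = 0, x5 = 1, x1 = 0, x4 = 0 and x2=1, x3=1:
w1 = x3 NAND x5 = 1 NAND 1 = 0
w2 = w1 NOR x1 = 0 NOR 0 = 1
w3 = w2 XOR w1 = 1 XOR 0 = 1
w4 = NOT w3 = NOT 1 = 0
w5 = w3 NOR w4 = 1 NOR 0 = 0
w6 = w5 OR x6 = 0 OR 0 = 0
w7 = w6 NAND x4 = 0 NAND 0 = 1
w8 = x2 XOR w7 = 1 XOR 1 = 0
So w8 = 0.

x2=1, x3=1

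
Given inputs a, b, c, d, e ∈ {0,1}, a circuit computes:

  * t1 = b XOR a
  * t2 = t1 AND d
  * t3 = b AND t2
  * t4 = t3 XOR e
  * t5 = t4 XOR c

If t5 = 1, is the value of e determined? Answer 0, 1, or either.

either

Both values of e occur among assignments with t5 = 1:
  e=0: a=0, b=0, c=1, d=0, e=0
  e=1: a=0, b=0, c=0, d=0, e=1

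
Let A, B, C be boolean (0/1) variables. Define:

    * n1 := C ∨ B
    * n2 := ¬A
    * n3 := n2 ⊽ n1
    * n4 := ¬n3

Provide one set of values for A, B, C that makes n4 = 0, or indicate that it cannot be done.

Check with A=1 B=0 C=0:
n1 = C ∨ B = 0 ∨ 0 = 0
n2 = ¬A = ¬1 = 0
n3 = n2 ⊽ n1 = 0 ⊽ 0 = 1
n4 = ¬n3 = ¬1 = 0
So n4 = 0 as required.

A=1 B=0 C=0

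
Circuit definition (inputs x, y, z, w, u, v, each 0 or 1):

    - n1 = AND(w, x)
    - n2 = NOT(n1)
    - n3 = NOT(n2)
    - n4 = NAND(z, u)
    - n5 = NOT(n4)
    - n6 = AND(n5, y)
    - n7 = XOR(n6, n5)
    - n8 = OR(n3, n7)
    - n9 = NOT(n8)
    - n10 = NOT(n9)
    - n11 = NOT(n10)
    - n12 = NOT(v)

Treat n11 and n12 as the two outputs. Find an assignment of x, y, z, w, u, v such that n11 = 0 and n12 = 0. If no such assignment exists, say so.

x=0, y=0, z=1, w=0, u=1, v=1

Check with x=0, y=0, z=1, w=0, u=1, v=1:
n1 = AND(w, x) = AND(0, 0) = 0
n2 = NOT(n1) = NOT 0 = 1
n3 = NOT(n2) = NOT 1 = 0
n4 = NAND(z, u) = NAND(1, 1) = 0
n5 = NOT(n4) = NOT 0 = 1
n6 = AND(n5, y) = AND(1, 0) = 0
n7 = XOR(n6, n5) = XOR(0, 1) = 1
n8 = OR(n3, n7) = OR(0, 1) = 1
n9 = NOT(n8) = NOT 1 = 0
n10 = NOT(n9) = NOT 0 = 1
n11 = NOT(n10) = NOT 1 = 0
n12 = NOT(v) = NOT 1 = 0
So n11 = 0 and n12 = 0.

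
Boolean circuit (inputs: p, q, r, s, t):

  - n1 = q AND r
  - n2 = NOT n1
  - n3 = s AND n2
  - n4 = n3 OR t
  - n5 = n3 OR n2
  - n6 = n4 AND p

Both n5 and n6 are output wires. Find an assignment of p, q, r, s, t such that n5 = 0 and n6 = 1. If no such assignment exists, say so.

Check with p=1 q=1 r=1 s=0 t=1:
n1 = q AND r = 1 AND 1 = 1
n2 = NOT n1 = NOT 1 = 0
n3 = s AND n2 = 0 AND 0 = 0
n4 = n3 OR t = 0 OR 1 = 1
n5 = n3 OR n2 = 0 OR 0 = 0
n6 = n4 AND p = 1 AND 1 = 1
So n5 = 0 and n6 = 1.

p=1 q=1 r=1 s=0 t=1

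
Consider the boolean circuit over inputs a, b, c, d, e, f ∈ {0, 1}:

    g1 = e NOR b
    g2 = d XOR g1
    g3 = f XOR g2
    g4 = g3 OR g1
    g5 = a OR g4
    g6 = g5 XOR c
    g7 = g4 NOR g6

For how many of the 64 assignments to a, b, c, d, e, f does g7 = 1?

g7 = g4 NOR g6 must be 1, so both g4 = 0 and g6 = 0.
Enumerating the 64 input combinations, 12 give g7 = 1 and 52 give g7 = 0.

12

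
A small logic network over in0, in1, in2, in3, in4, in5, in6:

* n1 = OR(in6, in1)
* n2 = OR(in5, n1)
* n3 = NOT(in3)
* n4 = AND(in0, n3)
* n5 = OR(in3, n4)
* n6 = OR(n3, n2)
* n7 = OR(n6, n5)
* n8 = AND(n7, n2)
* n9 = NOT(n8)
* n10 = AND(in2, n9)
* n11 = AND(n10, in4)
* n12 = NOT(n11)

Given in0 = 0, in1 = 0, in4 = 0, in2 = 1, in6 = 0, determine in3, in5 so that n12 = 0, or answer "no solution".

no solution exists

With in0 = 0, in1 = 0, in4 = 0, in2 = 1, in6 = 0 fixed, none of the 4 settings of in3, in5 give n12 = 0.
For example, with in3=1, in5=1:
n1 = OR(in6, in1) = OR(0, 0) = 0
n2 = OR(in5, n1) = OR(1, 0) = 1
n3 = NOT(in3) = NOT 1 = 0
n4 = AND(in0, n3) = AND(0, 0) = 0
n5 = OR(in3, n4) = OR(1, 0) = 1
n6 = OR(n3, n2) = OR(0, 1) = 1
n7 = OR(n6, n5) = OR(1, 1) = 1
n8 = AND(n7, n2) = AND(1, 1) = 1
n9 = NOT(n8) = NOT 1 = 0
n10 = AND(in2, n9) = AND(1, 0) = 0
n11 = AND(n10, in4) = AND(0, 0) = 0
n12 = NOT(n11) = NOT 0 = 1
giving n12 = 1 ≠ 0.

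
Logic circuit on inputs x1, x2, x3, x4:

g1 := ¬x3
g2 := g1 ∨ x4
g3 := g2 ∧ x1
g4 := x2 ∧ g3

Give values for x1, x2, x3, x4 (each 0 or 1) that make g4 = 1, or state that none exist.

Check with x1=1, x2=1, x3=0, x4=0:
g1 = ¬x3 = ¬0 = 1
g2 = g1 ∨ x4 = 1 ∨ 0 = 1
g3 = g2 ∧ x1 = 1 ∧ 1 = 1
g4 = x2 ∧ g3 = 1 ∧ 1 = 1
So g4 = 1 as required.

x1=1, x2=1, x3=0, x4=0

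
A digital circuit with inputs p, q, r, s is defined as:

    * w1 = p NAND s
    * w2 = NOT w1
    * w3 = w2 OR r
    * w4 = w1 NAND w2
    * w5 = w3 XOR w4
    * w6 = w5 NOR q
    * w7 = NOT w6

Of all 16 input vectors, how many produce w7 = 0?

5

w7 = NOT w6 must be 0, so w6 = 1.
w6 = w5 NOR q must be 1, so both w5 = 0 and q = 0.
w5 = w3 XOR w4 must be 0, so w3 and w4 are equal.
Satisfying assignments:
  p=0, q=0, r=1, s=0
  p=0, q=0, r=1, s=1
  p=1, q=0, r=0, s=1
  p=1, q=0, r=1, s=0
  p=1, q=0, r=1, s=1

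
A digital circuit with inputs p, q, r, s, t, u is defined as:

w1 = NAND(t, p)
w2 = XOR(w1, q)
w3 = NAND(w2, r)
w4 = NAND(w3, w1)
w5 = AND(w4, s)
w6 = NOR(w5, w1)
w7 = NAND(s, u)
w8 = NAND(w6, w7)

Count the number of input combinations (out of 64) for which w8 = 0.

8

w8 = NAND(w6, w7) must be 0, so both w6 = 1 and w7 = 1.
Enumerating the 64 input combinations, 8 give w8 = 0 and 56 give w8 = 1.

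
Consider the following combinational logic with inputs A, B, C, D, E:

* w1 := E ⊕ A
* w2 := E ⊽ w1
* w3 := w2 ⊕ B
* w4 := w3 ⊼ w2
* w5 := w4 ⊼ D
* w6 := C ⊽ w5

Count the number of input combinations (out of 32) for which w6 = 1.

7

w6 = C ⊽ w5 must be 1, so both C = 0 and w5 = 0.
w5 = w4 ⊼ D must be 0, so both w4 = 1 and D = 1.
w4 = w3 ⊼ w2 must be 1, so at least one of w3, w2 is 0.
Enumerating the 32 input combinations, 7 give w6 = 1 and 25 give w6 = 0.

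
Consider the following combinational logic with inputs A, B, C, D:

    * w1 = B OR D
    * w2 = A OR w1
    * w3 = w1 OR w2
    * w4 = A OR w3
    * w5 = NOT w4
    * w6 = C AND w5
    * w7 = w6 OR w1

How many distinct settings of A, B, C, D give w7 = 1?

13

w7 = w6 OR w1 must be 1, so at least one of w6, w1 is 1.
Enumerating the 16 input combinations, 13 give w7 = 1 and 3 give w7 = 0.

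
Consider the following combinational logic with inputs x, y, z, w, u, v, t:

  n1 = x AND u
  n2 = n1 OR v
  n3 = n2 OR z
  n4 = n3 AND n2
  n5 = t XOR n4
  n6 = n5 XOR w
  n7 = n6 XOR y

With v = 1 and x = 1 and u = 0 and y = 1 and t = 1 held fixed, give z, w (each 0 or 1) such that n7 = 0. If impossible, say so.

n7 = n6 XOR y must be 0, so n6 and y are equal.
Check with v = 1 and x = 1 and u = 0 and y = 1 and t = 1 and z=0, w=1:
n1 = x AND u = 1 AND 0 = 0
n2 = n1 OR v = 0 OR 1 = 1
n3 = n2 OR z = 1 OR 0 = 1
n4 = n3 AND n2 = 1 AND 1 = 1
n5 = t XOR n4 = 1 XOR 1 = 0
n6 = n5 XOR w = 0 XOR 1 = 1
n7 = n6 XOR y = 1 XOR 1 = 0
So n7 = 0.

z=0, w=1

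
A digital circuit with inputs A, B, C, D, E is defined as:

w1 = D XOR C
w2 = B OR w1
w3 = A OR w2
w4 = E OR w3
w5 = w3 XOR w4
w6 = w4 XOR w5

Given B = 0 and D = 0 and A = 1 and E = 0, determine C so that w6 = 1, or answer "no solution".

Check with B = 0 and D = 0 and A = 1 and E = 0 and C=0:
w1 = D XOR C = 0 XOR 0 = 0
w2 = B OR w1 = 0 OR 0 = 0
w3 = A OR w2 = 1 OR 0 = 1
w4 = E OR w3 = 0 OR 1 = 1
w5 = w3 XOR w4 = 1 XOR 1 = 0
w6 = w4 XOR w5 = 1 XOR 0 = 1
So w6 = 1.

C=0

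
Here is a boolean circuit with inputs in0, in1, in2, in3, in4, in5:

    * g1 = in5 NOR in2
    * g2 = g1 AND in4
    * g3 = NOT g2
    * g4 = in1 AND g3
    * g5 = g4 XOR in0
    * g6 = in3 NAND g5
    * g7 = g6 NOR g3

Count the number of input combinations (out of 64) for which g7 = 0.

g7 = g6 NOR g3 must be 0, so at least one of g6, g3 is 1.
Enumerating the 64 input combinations, 62 give g7 = 0 and 2 give g7 = 1.

62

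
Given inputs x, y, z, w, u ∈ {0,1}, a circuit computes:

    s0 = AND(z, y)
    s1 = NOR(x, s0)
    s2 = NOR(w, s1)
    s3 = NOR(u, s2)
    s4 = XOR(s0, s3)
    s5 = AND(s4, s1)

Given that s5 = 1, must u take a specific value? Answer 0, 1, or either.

0

s5 = AND(s4, s1) must be 1, so both s4 = 1 and s1 = 1.
s4 = XOR(s0, s3) must be 1, so s0 and s3 differ.
Every assignment with s5 = 1 has u = 0; there are 6 such assignment(s).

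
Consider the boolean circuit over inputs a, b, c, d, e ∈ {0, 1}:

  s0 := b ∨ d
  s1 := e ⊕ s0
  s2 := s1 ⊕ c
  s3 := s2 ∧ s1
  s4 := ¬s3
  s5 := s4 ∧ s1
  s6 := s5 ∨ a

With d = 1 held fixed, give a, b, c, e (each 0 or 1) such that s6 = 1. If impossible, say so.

a=1, b=0, c=1, e=1

s6 = s5 ∨ a must be 1, so at least one of s5, a is 1.
Check with d = 1 and a=1, b=0, c=1, e=1:
s0 = b ∨ d = 0 ∨ 1 = 1
s1 = e ⊕ s0 = 1 ⊕ 1 = 0
s2 = s1 ⊕ c = 0 ⊕ 1 = 1
s3 = s2 ∧ s1 = 1 ∧ 0 = 0
s4 = ¬s3 = ¬0 = 1
s5 = s4 ∧ s1 = 1 ∧ 0 = 0
s6 = s5 ∨ a = 0 ∨ 1 = 1
So s6 = 1.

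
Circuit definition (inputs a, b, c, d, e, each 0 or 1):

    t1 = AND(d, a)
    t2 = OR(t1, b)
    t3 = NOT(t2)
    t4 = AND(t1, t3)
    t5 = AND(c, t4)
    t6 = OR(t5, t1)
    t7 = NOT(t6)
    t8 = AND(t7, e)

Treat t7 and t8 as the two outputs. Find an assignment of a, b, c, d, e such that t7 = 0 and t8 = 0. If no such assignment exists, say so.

Check with a=1, b=0, c=0, d=1, e=0:
t1 = AND(d, a) = AND(1, 1) = 1
t2 = OR(t1, b) = OR(1, 0) = 1
t3 = NOT(t2) = NOT 1 = 0
t4 = AND(t1, t3) = AND(1, 0) = 0
t5 = AND(c, t4) = AND(0, 0) = 0
t6 = OR(t5, t1) = OR(0, 1) = 1
t7 = NOT(t6) = NOT 1 = 0
t8 = AND(t7, e) = AND(0, 0) = 0
So t7 = 0 and t8 = 0.

a=1, b=0, c=0, d=1, e=0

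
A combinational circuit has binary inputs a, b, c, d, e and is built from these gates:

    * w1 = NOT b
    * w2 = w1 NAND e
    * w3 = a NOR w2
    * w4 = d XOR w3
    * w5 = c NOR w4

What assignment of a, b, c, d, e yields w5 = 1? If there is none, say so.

w5 = c NOR w4 must be 1, so both c = 0 and w4 = 0.
w4 = d XOR w3 must be 0, so d and w3 are equal.
Check with a=0, b=1, c=0, d=0, e=1:
w1 = NOT b = NOT 1 = 0
w2 = w1 NAND e = 0 NAND 1 = 1
w3 = a NOR w2 = 0 NOR 1 = 0
w4 = d XOR w3 = 0 XOR 0 = 0
w5 = c NOR w4 = 0 NOR 0 = 1
So w5 = 1 as required.

a=0, b=1, c=0, d=0, e=1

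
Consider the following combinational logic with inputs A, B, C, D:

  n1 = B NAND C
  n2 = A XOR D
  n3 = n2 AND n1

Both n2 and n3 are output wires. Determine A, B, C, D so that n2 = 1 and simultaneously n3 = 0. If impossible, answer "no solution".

Check with A=0 B=1 C=1 D=1:
n1 = B NAND C = 1 NAND 1 = 0
n2 = A XOR D = 0 XOR 1 = 1
n3 = n2 AND n1 = 1 AND 0 = 0
So n2 = 1 and n3 = 0.

A=0 B=1 C=1 D=1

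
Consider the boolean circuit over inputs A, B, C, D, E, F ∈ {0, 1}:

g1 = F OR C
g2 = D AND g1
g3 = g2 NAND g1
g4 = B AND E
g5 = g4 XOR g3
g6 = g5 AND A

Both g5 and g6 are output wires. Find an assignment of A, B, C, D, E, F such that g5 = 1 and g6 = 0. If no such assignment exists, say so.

Check with A=0, B=1, C=0, D=0, E=0, F=1:
g1 = F OR C = 1 OR 0 = 1
g2 = D AND g1 = 0 AND 1 = 0
g3 = g2 NAND g1 = 0 NAND 1 = 1
g4 = B AND E = 1 AND 0 = 0
g5 = g4 XOR g3 = 0 XOR 1 = 1
g6 = g5 AND A = 1 AND 0 = 0
So g5 = 1 and g6 = 0.

A=0, B=1, C=0, D=0, E=0, F=1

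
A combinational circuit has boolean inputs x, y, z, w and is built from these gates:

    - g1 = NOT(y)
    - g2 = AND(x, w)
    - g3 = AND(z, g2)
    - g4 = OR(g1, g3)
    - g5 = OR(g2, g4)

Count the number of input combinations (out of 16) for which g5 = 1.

10

g5 = OR(g2, g4) must be 1, so at least one of g2, g4 is 1.
Enumerating the 16 input combinations, 10 give g5 = 1 and 6 give g5 = 0.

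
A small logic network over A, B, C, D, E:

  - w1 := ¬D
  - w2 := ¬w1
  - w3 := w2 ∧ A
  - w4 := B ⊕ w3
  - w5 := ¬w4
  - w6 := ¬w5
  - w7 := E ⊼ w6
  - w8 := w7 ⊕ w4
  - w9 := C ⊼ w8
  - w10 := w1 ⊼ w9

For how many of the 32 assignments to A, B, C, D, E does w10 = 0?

w10 = w1 ⊼ w9 must be 0, so both w1 = 1 and w9 = 1.
Enumerating the 32 input combinations, 10 give w10 = 0 and 22 give w10 = 1.

10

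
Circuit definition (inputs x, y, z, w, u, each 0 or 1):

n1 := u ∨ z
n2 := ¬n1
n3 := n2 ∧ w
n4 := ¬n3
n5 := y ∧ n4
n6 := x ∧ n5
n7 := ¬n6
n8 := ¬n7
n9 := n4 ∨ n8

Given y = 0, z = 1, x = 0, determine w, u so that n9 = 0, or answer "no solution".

no solution exists

With y = 0, z = 1, x = 0 fixed, none of the 4 settings of w, u give n9 = 0.
For example, with w=0, u=1:
n1 = u ∨ z = 1 ∨ 1 = 1
n2 = ¬n1 = ¬1 = 0
n3 = n2 ∧ w = 0 ∧ 0 = 0
n4 = ¬n3 = ¬0 = 1
n5 = y ∧ n4 = 0 ∧ 1 = 0
n6 = x ∧ n5 = 0 ∧ 0 = 0
n7 = ¬n6 = ¬0 = 1
n8 = ¬n7 = ¬1 = 0
n9 = n4 ∨ n8 = 1 ∨ 0 = 1
giving n9 = 1 ≠ 0.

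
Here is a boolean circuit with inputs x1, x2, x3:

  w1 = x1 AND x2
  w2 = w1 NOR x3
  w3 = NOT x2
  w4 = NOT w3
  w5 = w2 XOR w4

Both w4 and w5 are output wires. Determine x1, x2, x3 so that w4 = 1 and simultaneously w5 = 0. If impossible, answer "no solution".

Check with x1=0, x2=1, x3=0:
w1 = x1 AND x2 = 0 AND 1 = 0
w2 = w1 NOR x3 = 0 NOR 0 = 1
w3 = NOT x2 = NOT 1 = 0
w4 = NOT w3 = NOT 0 = 1
w5 = w2 XOR w4 = 1 XOR 1 = 0
So w4 = 1 and w5 = 0.

x1=0, x2=1, x3=0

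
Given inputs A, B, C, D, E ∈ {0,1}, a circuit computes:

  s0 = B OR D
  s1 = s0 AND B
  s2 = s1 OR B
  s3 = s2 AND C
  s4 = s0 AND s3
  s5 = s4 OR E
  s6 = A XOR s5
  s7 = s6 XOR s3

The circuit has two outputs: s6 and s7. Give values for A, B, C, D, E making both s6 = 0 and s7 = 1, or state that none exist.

Check with A=1, B=1, C=1, D=0, E=0:
s0 = B OR D = 1 OR 0 = 1
s1 = s0 AND B = 1 AND 1 = 1
s2 = s1 OR B = 1 OR 1 = 1
s3 = s2 AND C = 1 AND 1 = 1
s4 = s0 AND s3 = 1 AND 1 = 1
s5 = s4 OR E = 1 OR 0 = 1
s6 = A XOR s5 = 1 XOR 1 = 0
s7 = s6 XOR s3 = 0 XOR 1 = 1
So s6 = 0 and s7 = 1.

A=1, B=1, C=1, D=0, E=0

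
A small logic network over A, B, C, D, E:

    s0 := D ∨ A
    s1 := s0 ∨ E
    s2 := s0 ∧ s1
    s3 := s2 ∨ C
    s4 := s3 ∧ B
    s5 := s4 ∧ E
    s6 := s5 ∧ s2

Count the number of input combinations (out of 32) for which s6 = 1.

6

s6 = s5 ∧ s2 must be 1, so both s5 = 1 and s2 = 1.
s5 = s4 ∧ E must be 1, so both s4 = 1 and E = 1.
Satisfying assignments:
  A=0, B=1, C=0, D=1, E=1
  A=0, B=1, C=1, D=1, E=1
  A=1, B=1, C=0, D=0, E=1
  A=1, B=1, C=0, D=1, E=1
  A=1, B=1, C=1, D=0, E=1
  A=1, B=1, C=1, D=1, E=1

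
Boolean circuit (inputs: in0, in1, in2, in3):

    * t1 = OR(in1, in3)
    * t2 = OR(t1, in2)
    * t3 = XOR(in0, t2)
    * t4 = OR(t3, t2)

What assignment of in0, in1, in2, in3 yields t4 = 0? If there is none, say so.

t4 = OR(t3, t2) must be 0, so both t3 = 0 and t2 = 0.
Check with in0=0 in1=0 in2=0 in3=0:
t1 = OR(in1, in3) = OR(0, 0) = 0
t2 = OR(t1, in2) = OR(0, 0) = 0
t3 = XOR(in0, t2) = XOR(0, 0) = 0
t4 = OR(t3, t2) = OR(0, 0) = 0
So t4 = 0 as required.

in0=0 in1=0 in2=0 in3=0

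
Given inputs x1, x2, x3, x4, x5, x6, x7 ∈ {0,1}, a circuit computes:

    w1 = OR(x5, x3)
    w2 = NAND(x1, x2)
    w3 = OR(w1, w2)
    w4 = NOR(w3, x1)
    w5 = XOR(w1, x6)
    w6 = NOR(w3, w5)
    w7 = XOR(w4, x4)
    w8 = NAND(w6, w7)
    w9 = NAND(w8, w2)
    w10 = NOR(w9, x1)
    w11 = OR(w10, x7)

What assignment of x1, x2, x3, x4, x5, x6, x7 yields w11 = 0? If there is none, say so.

x1=1 x2=0 x3=1 x4=1 x5=0 x6=1 x7=0

Check with x1=1 x2=0 x3=1 x4=1 x5=0 x6=1 x7=0:
w1 = OR(x5, x3) = OR(0, 1) = 1
w2 = NAND(x1, x2) = NAND(1, 0) = 1
w3 = OR(w1, w2) = OR(1, 1) = 1
w4 = NOR(w3, x1) = NOR(1, 1) = 0
w5 = XOR(w1, x6) = XOR(1, 1) = 0
w6 = NOR(w3, w5) = NOR(1, 0) = 0
w7 = XOR(w4, x4) = XOR(0, 1) = 1
w8 = NAND(w6, w7) = NAND(0, 1) = 1
w9 = NAND(w8, w2) = NAND(1, 1) = 0
w10 = NOR(w9, x1) = NOR(0, 1) = 0
w11 = OR(w10, x7) = OR(0, 0) = 0
So w11 = 0 as required.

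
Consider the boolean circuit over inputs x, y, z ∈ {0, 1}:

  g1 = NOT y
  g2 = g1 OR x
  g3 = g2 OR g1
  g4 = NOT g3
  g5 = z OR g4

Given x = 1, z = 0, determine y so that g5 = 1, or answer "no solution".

With x = 1, z = 0 fixed, none of the 2 settings of y give g5 = 1.
For example, with y=0:
g1 = NOT y = NOT 0 = 1
g2 = g1 OR x = 1 OR 1 = 1
g3 = g2 OR g1 = 1 OR 1 = 1
g4 = NOT g3 = NOT 1 = 0
g5 = z OR g4 = 0 OR 0 = 0
giving g5 = 0 ≠ 1.

no solution exists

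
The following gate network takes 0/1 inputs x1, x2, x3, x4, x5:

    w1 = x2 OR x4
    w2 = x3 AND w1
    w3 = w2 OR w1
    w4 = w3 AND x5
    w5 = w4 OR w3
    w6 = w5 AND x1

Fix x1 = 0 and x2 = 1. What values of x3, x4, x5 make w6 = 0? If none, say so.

x3=1, x4=1, x5=0

w6 = w5 AND x1 must be 0, so at least one of w5, x1 is 0.
Check with x1 = 0 and x2 = 1 and x3=1, x4=1, x5=0:
w1 = x2 OR x4 = 1 OR 1 = 1
w2 = x3 AND w1 = 1 AND 1 = 1
w3 = w2 OR w1 = 1 OR 1 = 1
w4 = w3 AND x5 = 1 AND 0 = 0
w5 = w4 OR w3 = 0 OR 1 = 1
w6 = w5 AND x1 = 1 AND 0 = 0
So w6 = 0.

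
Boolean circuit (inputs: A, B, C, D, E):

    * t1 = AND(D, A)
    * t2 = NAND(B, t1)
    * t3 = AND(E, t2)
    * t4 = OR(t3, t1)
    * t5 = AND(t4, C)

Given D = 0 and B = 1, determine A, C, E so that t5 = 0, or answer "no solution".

t5 = AND(t4, C) must be 0, so at least one of t4, C is 0.
Check with D = 0 and B = 1 and A=1, C=0, E=0:
t1 = AND(D, A) = AND(0, 1) = 0
t2 = NAND(B, t1) = NAND(1, 0) = 1
t3 = AND(E, t2) = AND(0, 1) = 0
t4 = OR(t3, t1) = OR(0, 0) = 0
t5 = AND(t4, C) = AND(0, 0) = 0
So t5 = 0.

A=1 C=0 E=0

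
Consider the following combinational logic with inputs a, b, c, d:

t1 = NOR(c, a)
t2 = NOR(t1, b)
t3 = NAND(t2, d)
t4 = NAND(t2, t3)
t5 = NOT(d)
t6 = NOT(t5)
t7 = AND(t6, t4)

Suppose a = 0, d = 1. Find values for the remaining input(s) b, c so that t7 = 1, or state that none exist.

b=0 c=0

t7 = AND(t6, t4) must be 1, so both t6 = 1 and t4 = 1.
t6 = NOT(t5) must be 1, so t5 = 0.
Check with a = 0, d = 1 and b=0, c=0:
t1 = NOR(c, a) = NOR(0, 0) = 1
t2 = NOR(t1, b) = NOR(1, 0) = 0
t3 = NAND(t2, d) = NAND(0, 1) = 1
t4 = NAND(t2, t3) = NAND(0, 1) = 1
t5 = NOT(d) = NOT 1 = 0
t6 = NOT(t5) = NOT 0 = 1
t7 = AND(t6, t4) = AND(1, 1) = 1
So t7 = 1.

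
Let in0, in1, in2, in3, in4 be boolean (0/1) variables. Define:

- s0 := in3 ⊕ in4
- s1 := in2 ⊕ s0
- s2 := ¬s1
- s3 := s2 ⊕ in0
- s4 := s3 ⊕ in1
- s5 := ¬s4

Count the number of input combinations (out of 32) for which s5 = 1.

s5 = ¬s4 must be 1, so s4 = 0.
Enumerating the 32 input combinations, 16 give s5 = 1 and 16 give s5 = 0.

16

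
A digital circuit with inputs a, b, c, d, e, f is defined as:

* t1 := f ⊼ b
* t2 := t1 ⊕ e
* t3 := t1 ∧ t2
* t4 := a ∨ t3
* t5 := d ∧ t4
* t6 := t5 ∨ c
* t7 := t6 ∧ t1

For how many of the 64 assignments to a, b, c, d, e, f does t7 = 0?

31

t7 = t6 ∧ t1 must be 0, so at least one of t6, t1 is 0.
Enumerating the 64 input combinations, 31 give t7 = 0 and 33 give t7 = 1.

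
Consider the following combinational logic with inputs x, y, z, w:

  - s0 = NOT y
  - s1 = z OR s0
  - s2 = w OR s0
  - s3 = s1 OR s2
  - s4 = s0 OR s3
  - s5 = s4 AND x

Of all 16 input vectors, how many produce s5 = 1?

7

s5 = s4 AND x must be 1, so both s4 = 1 and x = 1.
s4 = s0 OR s3 must be 1, so at least one of s0, s3 is 1.
Enumerating the 16 input combinations, 7 give s5 = 1 and 9 give s5 = 0.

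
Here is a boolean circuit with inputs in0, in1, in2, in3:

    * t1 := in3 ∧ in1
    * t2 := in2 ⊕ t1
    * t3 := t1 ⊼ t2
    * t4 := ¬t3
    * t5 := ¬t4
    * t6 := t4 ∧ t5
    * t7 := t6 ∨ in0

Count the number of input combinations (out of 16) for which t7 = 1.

8

t7 = t6 ∨ in0 must be 1, so at least one of t6, in0 is 1.
Enumerating the 16 input combinations, 8 give t7 = 1 and 8 give t7 = 0.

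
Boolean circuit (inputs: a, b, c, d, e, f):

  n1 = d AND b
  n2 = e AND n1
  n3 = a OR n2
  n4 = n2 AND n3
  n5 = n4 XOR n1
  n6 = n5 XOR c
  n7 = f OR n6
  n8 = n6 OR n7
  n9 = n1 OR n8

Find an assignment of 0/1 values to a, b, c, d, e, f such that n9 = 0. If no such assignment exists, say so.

Check with a=1 b=0 c=0 d=0 e=1 f=0:
n1 = d AND b = 0 AND 0 = 0
n2 = e AND n1 = 1 AND 0 = 0
n3 = a OR n2 = 1 OR 0 = 1
n4 = n2 AND n3 = 0 AND 1 = 0
n5 = n4 XOR n1 = 0 XOR 0 = 0
n6 = n5 XOR c = 0 XOR 0 = 0
n7 = f OR n6 = 0 OR 0 = 0
n8 = n6 OR n7 = 0 OR 0 = 0
n9 = n1 OR n8 = 0 OR 0 = 0
So n9 = 0 as required.

a=1 b=0 c=0 d=0 e=1 f=0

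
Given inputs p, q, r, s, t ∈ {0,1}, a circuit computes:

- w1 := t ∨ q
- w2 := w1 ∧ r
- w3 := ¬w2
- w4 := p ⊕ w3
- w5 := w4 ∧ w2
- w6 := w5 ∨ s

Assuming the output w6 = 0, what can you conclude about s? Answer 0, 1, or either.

w6 = w5 ∨ s must be 0, so both w5 = 0 and s = 0.
w5 = w4 ∧ w2 must be 0, so at least one of w4, w2 is 0.
Every assignment with w6 = 0 has s = 0; there are 13 such assignment(s).

0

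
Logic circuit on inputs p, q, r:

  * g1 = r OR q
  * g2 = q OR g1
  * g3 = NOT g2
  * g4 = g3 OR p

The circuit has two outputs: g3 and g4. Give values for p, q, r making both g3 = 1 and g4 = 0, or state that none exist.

Across all 8 input combinations, none give both g3 = 1 and g4 = 0.

no solution exists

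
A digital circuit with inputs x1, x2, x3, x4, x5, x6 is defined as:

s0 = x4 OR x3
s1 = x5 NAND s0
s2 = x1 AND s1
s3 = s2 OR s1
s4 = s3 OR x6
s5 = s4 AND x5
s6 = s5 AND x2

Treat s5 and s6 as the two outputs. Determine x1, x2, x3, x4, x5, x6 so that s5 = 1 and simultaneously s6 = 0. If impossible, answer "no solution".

x1=1 x2=0 x3=0 x4=0 x5=1 x6=0

Check with x1=1 x2=0 x3=0 x4=0 x5=1 x6=0:
s0 = x4 OR x3 = 0 OR 0 = 0
s1 = x5 NAND s0 = 1 NAND 0 = 1
s2 = x1 AND s1 = 1 AND 1 = 1
s3 = s2 OR s1 = 1 OR 1 = 1
s4 = s3 OR x6 = 1 OR 0 = 1
s5 = s4 AND x5 = 1 AND 1 = 1
s6 = s5 AND x2 = 1 AND 0 = 0
So s5 = 1 and s6 = 0.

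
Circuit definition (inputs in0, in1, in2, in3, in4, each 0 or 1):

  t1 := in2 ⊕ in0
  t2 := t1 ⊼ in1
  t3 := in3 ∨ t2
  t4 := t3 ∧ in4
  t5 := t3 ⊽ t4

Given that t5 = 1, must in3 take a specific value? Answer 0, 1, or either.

t5 = t3 ⊽ t4 must be 1, so both t3 = 0 and t4 = 0.
t3 = in3 ∨ t2 must be 0, so both in3 = 0 and t2 = 0.
Every assignment with t5 = 1 has in3 = 0; there are 4 such assignment(s).
  in0=0, in1=1, in2=1, in3=0, in4=0
  in0=0, in1=1, in2=1, in3=0, in4=1
  in0=1, in1=1, in2=0, in3=0, in4=0
  in0=1, in1=1, in2=0, in3=0, in4=1

0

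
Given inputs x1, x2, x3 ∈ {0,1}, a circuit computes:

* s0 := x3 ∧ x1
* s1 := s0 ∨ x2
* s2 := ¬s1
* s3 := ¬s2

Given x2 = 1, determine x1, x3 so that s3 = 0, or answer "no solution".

With x2 = 1 fixed, none of the 4 settings of x1, x3 give s3 = 0.
For example, with x1=1, x3=0:
s0 = x3 ∧ x1 = 0 ∧ 1 = 0
s1 = s0 ∨ x2 = 0 ∨ 1 = 1
s2 = ¬s1 = ¬1 = 0
s3 = ¬s2 = ¬0 = 1
giving s3 = 1 ≠ 0.

no solution exists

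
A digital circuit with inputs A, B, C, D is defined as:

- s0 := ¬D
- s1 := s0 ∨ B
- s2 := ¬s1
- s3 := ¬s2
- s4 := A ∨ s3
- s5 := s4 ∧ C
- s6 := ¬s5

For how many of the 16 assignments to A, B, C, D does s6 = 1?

9

s6 = ¬s5 must be 1, so s5 = 0.
Enumerating the 16 input combinations, 9 give s6 = 1 and 7 give s6 = 0.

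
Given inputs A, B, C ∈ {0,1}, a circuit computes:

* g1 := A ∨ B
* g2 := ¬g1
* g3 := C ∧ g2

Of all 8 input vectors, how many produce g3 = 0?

7

g3 = C ∧ g2 must be 0, so at least one of C, g2 is 0.
Enumerating the 8 input combinations, 7 give g3 = 0 and 1 give g3 = 1.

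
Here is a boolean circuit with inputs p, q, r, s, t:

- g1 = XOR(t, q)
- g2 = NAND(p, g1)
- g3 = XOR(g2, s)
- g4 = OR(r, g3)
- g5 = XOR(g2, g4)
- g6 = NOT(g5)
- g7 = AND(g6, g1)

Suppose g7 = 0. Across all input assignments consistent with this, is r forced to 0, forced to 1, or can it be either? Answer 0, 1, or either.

Both values of r occur among assignments with g7 = 0:
  r=0: p=0, q=0, r=0, s=0, t=0
  r=1: p=0, q=0, r=1, s=0, t=0

either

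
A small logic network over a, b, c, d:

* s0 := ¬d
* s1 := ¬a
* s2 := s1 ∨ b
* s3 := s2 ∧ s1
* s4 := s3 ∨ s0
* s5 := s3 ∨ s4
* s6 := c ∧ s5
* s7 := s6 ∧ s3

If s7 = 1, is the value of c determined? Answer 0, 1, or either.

1

s7 = s6 ∧ s3 must be 1, so both s6 = 1 and s3 = 1.
Every assignment with s7 = 1 has c = 1; there are 4 such assignment(s).
  a=0, b=0, c=1, d=0
  a=0, b=0, c=1, d=1
  a=0, b=1, c=1, d=0
  a=0, b=1, c=1, d=1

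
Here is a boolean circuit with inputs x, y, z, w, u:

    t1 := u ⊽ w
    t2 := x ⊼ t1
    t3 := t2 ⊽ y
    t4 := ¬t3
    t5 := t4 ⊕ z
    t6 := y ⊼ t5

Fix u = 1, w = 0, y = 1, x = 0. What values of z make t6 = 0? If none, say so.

z=0

Check with u = 1, w = 0, y = 1, x = 0 and z=0:
t1 = u ⊽ w = 1 ⊽ 0 = 0
t2 = x ⊼ t1 = 0 ⊼ 0 = 1
t3 = t2 ⊽ y = 1 ⊽ 1 = 0
t4 = ¬t3 = ¬0 = 1
t5 = t4 ⊕ z = 1 ⊕ 0 = 1
t6 = y ⊼ t5 = 1 ⊼ 1 = 0
So t6 = 0.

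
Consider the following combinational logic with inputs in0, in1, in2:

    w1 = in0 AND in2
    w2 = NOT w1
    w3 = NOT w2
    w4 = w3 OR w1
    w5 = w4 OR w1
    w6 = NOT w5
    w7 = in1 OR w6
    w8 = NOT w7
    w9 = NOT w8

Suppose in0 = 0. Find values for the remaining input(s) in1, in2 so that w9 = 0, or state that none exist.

no solution exists

With in0 = 0 fixed, none of the 4 settings of in1, in2 give w9 = 0.
For example, with in1=1, in2=0:
w1 = in0 AND in2 = 0 AND 0 = 0
w2 = NOT w1 = NOT 0 = 1
w3 = NOT w2 = NOT 1 = 0
w4 = w3 OR w1 = 0 OR 0 = 0
w5 = w4 OR w1 = 0 OR 0 = 0
w6 = NOT w5 = NOT 0 = 1
w7 = in1 OR w6 = 1 OR 1 = 1
w8 = NOT w7 = NOT 1 = 0
w9 = NOT w8 = NOT 0 = 1
giving w9 = 1 ≠ 0.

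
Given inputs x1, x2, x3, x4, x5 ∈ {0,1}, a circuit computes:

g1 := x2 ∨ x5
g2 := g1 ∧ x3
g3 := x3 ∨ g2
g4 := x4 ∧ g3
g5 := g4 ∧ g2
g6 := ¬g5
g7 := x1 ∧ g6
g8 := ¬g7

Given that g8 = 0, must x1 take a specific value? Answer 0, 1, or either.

1

g8 = ¬g7 must be 0, so g7 = 1.
g7 = x1 ∧ g6 must be 1, so both x1 = 1 and g6 = 1.
Every assignment with g8 = 0 has x1 = 1; there are 13 such assignment(s).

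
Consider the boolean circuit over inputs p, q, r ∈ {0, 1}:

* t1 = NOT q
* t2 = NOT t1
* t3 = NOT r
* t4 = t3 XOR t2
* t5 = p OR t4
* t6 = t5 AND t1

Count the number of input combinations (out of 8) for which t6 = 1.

3

t6 = t5 AND t1 must be 1, so both t5 = 1 and t1 = 1.
t5 = p OR t4 must be 1, so at least one of p, t4 is 1.
t1 = NOT q must be 1, so q = 0.
Enumerating the 8 input combinations, 3 give t6 = 1 and 5 give t6 = 0.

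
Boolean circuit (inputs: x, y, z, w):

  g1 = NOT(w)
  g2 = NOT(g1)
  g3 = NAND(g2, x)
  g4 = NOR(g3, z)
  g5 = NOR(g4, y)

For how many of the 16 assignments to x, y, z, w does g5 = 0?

9

g5 = NOR(g4, y) must be 0, so at least one of g4, y is 1.
Enumerating the 16 input combinations, 9 give g5 = 0 and 7 give g5 = 1.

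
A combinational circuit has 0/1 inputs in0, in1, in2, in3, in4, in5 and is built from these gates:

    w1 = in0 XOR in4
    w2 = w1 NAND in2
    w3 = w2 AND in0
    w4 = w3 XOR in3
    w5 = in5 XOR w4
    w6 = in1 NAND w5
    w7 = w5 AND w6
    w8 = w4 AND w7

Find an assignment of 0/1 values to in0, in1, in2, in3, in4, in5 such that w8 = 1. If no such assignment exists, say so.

in0=0, in1=0, in2=0, in3=1, in4=0, in5=0

w8 = w4 AND w7 must be 1, so both w4 = 1 and w7 = 1.
w4 = w3 XOR in3 must be 1, so w3 and in3 differ.
w7 = w5 AND w6 must be 1, so both w5 = 1 and w6 = 1.
Check with in0=0, in1=0, in2=0, in3=1, in4=0, in5=0:
w1 = in0 XOR in4 = 0 XOR 0 = 0
w2 = w1 NAND in2 = 0 NAND 0 = 1
w3 = w2 AND in0 = 1 AND 0 = 0
w4 = w3 XOR in3 = 0 XOR 1 = 1
w5 = in5 XOR w4 = 0 XOR 1 = 1
w6 = in1 NAND w5 = 0 NAND 1 = 1
w7 = w5 AND w6 = 1 AND 1 = 1
w8 = w4 AND w7 = 1 AND 1 = 1
So w8 = 1 as required.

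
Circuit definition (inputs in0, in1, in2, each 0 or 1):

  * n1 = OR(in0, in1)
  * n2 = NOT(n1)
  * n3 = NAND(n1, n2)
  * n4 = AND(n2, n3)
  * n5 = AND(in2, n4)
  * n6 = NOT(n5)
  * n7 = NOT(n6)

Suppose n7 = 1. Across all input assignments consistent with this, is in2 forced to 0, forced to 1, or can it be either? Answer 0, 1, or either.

1

n7 = NOT(n6) must be 1, so n6 = 0.
Every assignment with n7 = 1 has in2 = 1; there are 1 such assignment(s).
  in0=0, in1=0, in2=1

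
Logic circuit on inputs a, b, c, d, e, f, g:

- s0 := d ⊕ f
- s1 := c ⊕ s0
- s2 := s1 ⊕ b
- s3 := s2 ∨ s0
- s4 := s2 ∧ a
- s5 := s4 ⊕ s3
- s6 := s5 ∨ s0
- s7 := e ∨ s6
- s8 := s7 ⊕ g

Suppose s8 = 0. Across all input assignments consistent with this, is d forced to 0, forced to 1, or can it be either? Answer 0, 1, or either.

Both values of d occur among assignments with s8 = 0:
  d=0: a=0, b=0, c=0, d=0, e=0, f=0, g=0
  d=1: a=0, b=0, c=0, d=1, e=0, f=0, g=1

either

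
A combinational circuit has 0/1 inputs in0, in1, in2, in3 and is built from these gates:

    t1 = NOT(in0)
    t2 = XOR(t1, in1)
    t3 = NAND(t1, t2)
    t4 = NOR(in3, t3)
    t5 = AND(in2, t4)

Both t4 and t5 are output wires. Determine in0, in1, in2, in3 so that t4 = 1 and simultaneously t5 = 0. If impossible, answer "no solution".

Check with in0=0, in1=0, in2=0, in3=0:
t1 = NOT(in0) = NOT 0 = 1
t2 = XOR(t1, in1) = XOR(1, 0) = 1
t3 = NAND(t1, t2) = NAND(1, 1) = 0
t4 = NOR(in3, t3) = NOR(0, 0) = 1
t5 = AND(in2, t4) = AND(0, 1) = 0
So t4 = 1 and t5 = 0.

in0=0, in1=0, in2=0, in3=0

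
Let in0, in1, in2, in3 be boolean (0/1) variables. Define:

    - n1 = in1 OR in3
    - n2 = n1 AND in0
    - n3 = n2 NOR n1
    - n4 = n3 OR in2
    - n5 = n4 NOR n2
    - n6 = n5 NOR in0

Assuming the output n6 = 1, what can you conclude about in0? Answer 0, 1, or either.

0

n6 = n5 NOR in0 must be 1, so both n5 = 0 and in0 = 0.
n5 = n4 NOR n2 must be 0, so at least one of n4, n2 is 1.
Every assignment with n6 = 1 has in0 = 0; there are 5 such assignment(s).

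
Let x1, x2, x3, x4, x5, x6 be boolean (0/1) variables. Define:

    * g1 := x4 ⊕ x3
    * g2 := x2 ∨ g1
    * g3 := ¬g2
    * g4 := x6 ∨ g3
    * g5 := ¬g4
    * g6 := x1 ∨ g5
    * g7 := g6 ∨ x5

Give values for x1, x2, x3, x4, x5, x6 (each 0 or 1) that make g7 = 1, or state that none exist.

Check with x1=1, x2=1, x3=0, x4=1, x5=0, x6=1:
g1 = x4 ⊕ x3 = 1 ⊕ 0 = 1
g2 = x2 ∨ g1 = 1 ∨ 1 = 1
g3 = ¬g2 = ¬1 = 0
g4 = x6 ∨ g3 = 1 ∨ 0 = 1
g5 = ¬g4 = ¬1 = 0
g6 = x1 ∨ g5 = 1 ∨ 0 = 1
g7 = g6 ∨ x5 = 1 ∨ 0 = 1
So g7 = 1 as required.

x1=1, x2=1, x3=0, x4=1, x5=0, x6=1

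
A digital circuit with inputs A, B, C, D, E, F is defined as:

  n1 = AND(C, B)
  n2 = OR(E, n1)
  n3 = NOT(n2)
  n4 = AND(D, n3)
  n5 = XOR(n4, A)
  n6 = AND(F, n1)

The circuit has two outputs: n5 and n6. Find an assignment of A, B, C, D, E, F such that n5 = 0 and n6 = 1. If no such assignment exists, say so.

A=0, B=1, C=1, D=0, E=1, F=1

Check with A=0, B=1, C=1, D=0, E=1, F=1:
n1 = AND(C, B) = AND(1, 1) = 1
n2 = OR(E, n1) = OR(1, 1) = 1
n3 = NOT(n2) = NOT 1 = 0
n4 = AND(D, n3) = AND(0, 0) = 0
n5 = XOR(n4, A) = XOR(0, 0) = 0
n6 = AND(F, n1) = AND(1, 1) = 1
So n5 = 0 and n6 = 1.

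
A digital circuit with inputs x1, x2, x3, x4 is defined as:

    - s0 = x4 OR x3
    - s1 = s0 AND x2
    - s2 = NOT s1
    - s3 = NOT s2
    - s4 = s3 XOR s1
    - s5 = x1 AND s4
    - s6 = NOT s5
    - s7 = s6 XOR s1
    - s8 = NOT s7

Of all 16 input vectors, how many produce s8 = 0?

10

s8 = NOT s7 must be 0, so s7 = 1.
Enumerating the 16 input combinations, 10 give s8 = 0 and 6 give s8 = 1.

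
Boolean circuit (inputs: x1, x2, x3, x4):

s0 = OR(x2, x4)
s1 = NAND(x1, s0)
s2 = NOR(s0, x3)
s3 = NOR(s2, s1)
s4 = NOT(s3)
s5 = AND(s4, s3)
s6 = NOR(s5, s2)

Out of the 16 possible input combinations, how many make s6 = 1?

s6 = NOR(s5, s2) must be 1, so both s5 = 0 and s2 = 0.
s5 = AND(s4, s3) must be 0, so at least one of s4, s3 is 0.
s2 = NOR(s0, x3) must be 0, so at least one of s0, x3 is 1.
Enumerating the 16 input combinations, 14 give s6 = 1 and 2 give s6 = 0.

14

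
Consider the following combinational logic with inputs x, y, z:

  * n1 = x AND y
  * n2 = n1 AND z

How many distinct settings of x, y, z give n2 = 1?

1

n2 = n1 AND z must be 1, so both n1 = 1 and z = 1.
n1 = x AND y must be 1, so both x = 1 and y = 1.
Enumerating the 8 input combinations, 1 give n2 = 1 and 7 give n2 = 0.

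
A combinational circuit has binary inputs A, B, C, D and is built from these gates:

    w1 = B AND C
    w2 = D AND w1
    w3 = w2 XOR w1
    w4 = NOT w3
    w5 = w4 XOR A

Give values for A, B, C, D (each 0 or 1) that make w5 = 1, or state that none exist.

A=0 B=1 C=0 D=0

Check with A=0 B=1 C=0 D=0:
w1 = B AND C = 1 AND 0 = 0
w2 = D AND w1 = 0 AND 0 = 0
w3 = w2 XOR w1 = 0 XOR 0 = 0
w4 = NOT w3 = NOT 0 = 1
w5 = w4 XOR A = 1 XOR 0 = 1
So w5 = 1 as required.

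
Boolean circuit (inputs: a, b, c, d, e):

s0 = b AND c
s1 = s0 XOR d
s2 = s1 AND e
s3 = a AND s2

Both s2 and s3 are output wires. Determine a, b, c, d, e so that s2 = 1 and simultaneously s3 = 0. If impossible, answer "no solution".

a=0 b=0 c=0 d=1 e=1

Check with a=0 b=0 c=0 d=1 e=1:
s0 = b AND c = 0 AND 0 = 0
s1 = s0 XOR d = 0 XOR 1 = 1
s2 = s1 AND e = 1 AND 1 = 1
s3 = a AND s2 = 0 AND 1 = 0
So s2 = 1 and s3 = 0.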